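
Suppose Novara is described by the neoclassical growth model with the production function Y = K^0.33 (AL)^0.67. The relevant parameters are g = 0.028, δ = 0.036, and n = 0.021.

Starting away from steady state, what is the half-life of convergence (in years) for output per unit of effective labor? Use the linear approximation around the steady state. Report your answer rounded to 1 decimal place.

Near the steady state the convergence rate is λ = (1 − α)(n + g + δ).
λ = (1 − 0.33) × 0.085 = 0.67 × 0.085 = 0.05695
Half-life = ln 2 / λ = 0.6931 / 0.05695 ≈ 12.17 years

t_½ ≈ 12.2 years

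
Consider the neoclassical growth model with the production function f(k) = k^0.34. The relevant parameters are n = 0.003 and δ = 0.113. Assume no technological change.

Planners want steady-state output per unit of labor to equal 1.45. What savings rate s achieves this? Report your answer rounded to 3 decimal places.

Steady state requires s·f(k) = (n + δ)·k, i.e. s·k^α = (n + δ)·k.
Since y* = [s/(n + δ)]^(α/(1−α)), we have s/(n + δ) = (y*)^((1−α)/α) = 1.45^1.9412 = 2.0571.
Therefore s = 2.0571 × (n + δ) = 2.0571 × 0.116 = 0.2386.

s ≈ 0.239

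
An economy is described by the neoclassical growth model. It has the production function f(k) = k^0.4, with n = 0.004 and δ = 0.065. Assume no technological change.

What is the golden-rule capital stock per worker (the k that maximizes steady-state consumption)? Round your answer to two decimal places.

k_gold ≈ 18.71

The golden rule sets f'(k) = n + δ, i.e. α·k^(α−1) = n + δ.
So k^(1−α) = α / (n + δ) = 0.4 / 0.069 = 5.7971.
k_gold = 5.7971^(1/0.6) ≈ 18.7076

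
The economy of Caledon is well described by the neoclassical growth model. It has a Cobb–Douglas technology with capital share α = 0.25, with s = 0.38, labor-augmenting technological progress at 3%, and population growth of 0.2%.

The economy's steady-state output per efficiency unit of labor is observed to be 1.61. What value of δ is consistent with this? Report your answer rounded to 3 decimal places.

δ ≈ 0.059

Steady state requires s·f(k) = (n + g + δ)·k, i.e. s·k^α = (n + g + δ)·k.
Since y* = [s/(n + g + δ)]^(α/(1−α)), we have s/(n + g + δ) = (y*)^((1−α)/α) = 1.61^3 = 4.1733.
Therefore n + g + δ = s / 4.1733 = 0.38 / 4.1733 = 0.0911, so δ = 0.0911 − 0.032 = 0.0591.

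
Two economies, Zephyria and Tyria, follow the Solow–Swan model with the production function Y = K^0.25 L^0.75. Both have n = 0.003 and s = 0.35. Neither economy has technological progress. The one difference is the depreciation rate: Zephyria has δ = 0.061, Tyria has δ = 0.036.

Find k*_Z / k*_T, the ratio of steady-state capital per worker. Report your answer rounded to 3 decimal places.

ratio ≈ 0.517

Steady-state k* = [s/(n + δ)]^(1/(1−α)), so the ratio is [ (s_Z/(n + δ)_Z) / (s_T/(n + δ)_T) ]^1.3333.
s_Z/(n + δ)_Z = 0.35/0.064 = 5.4688; s_T/(n + δ)_T = 0.35/0.039 = 8.9744.
Ratio = (5.4688/8.9744)^1.3333 = 0.6094^1.3333 ≈ 0.5167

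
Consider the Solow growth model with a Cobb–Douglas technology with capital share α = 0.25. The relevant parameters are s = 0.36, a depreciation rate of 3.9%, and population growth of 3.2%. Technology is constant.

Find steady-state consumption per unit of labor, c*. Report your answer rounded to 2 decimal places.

c* ≈ 1.10

Steady state requires s·f(k) = (n + δ)·k, i.e. s·k^α = (n + δ)·k.
Dividing both sides by k: k^(1−α) = s / (n + δ).
k^0.75 = 0.36 / (0.032 + 0.039) = 0.36 / 0.071 = 5.0704
k* = 5.0704^(1/0.75) ≈ 8.7108
y* = (k*)^α = 8.7108^0.25 ≈ 1.7180
c* = (1 − s)·y* = (1 − 0.36) × 1.7180 ≈ 1.0995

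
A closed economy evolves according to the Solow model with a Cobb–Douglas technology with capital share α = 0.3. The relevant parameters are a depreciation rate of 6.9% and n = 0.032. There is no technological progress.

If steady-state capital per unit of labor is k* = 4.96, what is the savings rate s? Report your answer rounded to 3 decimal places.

s ≈ 0.310

In steady state, investment equals break-even investment: s·k^α = (n + δ)·k.
So s / (n + δ) = (k*)^(1−α) = 4.96^0.7 = 3.0679.
Therefore s = 3.0679 × (n + δ) = 3.0679 × 0.101 = 0.3099.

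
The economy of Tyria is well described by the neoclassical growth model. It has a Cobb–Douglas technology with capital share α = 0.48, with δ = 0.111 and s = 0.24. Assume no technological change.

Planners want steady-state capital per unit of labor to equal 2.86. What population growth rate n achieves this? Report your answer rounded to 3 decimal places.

At the steady state, Δk = 0, so s·k^α = (n + δ)·k.
So s / (n + δ) = (k*)^(1−α) = 2.86^0.52 = 1.7271.
Therefore n + δ = s / 1.7271 = 0.24 / 1.7271 = 0.1390, so n = 0.1390 − 0.111 = 0.0280.

n ≈ 0.028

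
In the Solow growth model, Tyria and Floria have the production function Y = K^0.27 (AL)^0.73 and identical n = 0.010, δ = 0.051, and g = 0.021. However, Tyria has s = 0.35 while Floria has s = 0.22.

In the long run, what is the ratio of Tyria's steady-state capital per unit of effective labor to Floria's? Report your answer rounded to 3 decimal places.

ratio ≈ 1.889

Steady-state k* = [s/(n + g + δ)]^(1/(1−α)), so the ratio is [ (s_T/(n + g + δ)_T) / (s_F/(n + g + δ)_F) ]^1.3699.
s_T/(n + g + δ)_T = 0.35/0.082 = 4.2683; s_F/(n + g + δ)_F = 0.22/0.082 = 2.6829.
Ratio = (4.2683/2.6829)^1.3699 = 1.5909^1.3699 ≈ 1.8890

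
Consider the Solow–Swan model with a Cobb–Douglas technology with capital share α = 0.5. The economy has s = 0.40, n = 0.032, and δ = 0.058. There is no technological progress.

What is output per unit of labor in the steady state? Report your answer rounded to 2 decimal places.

Steady state requires s·f(k) = (n + δ)·k, i.e. s·k^α = (n + δ)·k.
Rearranging, k^(1−α) = s / (n + δ).
k^0.5 = 0.40 / (0.032 + 0.058) = 0.40 / 0.090 = 4.4444
k* = 4.4444^(1/0.5) ≈ 19.7527
y* = (k*)^α = 19.7527^0.5 ≈ 4.4444

y* ≈ 4.44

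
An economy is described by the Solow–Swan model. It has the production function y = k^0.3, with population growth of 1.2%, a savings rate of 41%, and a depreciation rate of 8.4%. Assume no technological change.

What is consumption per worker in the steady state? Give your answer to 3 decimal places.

c* = 1.099

Steady state requires s·f(k) = (n + δ)·k, i.e. s·k^α = (n + δ)·k.
Dividing both sides by k: k^(1−α) = s / (n + δ).
k^0.7 = 0.41 / (0.012 + 0.084) = 0.41 / 0.096 = 4.2708
k* = 4.2708^(1/0.7) ≈ 7.9566
y* = (k*)^α = 7.9566^0.3 ≈ 1.8630
c* = (1 − s)·y* = (1 − 0.41) × 1.8630 ≈ 1.0992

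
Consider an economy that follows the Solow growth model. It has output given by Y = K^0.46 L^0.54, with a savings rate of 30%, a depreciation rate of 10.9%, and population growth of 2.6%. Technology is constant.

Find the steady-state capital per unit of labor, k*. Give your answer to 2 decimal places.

Steady state requires s·f(k) = (n + δ)·k, i.e. s·k^α = (n + δ)·k.
Dividing both sides by k: k^(1−α) = s / (n + δ).
k^0.54 = 0.30 / (0.026 + 0.109) = 0.30 / 0.135 = 2.2222
k* = 2.2222^(1/0.54) ≈ 4.3872

k* ≈ 4.39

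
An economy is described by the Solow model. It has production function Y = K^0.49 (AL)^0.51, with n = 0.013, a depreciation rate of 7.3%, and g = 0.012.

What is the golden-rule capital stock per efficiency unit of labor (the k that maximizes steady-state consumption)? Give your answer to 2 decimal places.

k_gold ≈ 23.47

The golden rule sets f'(k) = n + g + δ, i.e. α·k^(α−1) = n + g + δ.
So k^(1−α) = α / (n + g + δ) = 0.49 / 0.098 = 5.0000.
k_gold = 5.0000^(1/0.51) ≈ 23.4709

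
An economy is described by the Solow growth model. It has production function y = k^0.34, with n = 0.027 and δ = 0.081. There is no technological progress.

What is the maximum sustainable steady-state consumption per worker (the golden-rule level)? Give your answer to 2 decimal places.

At the golden rule, f'(k) = n + δ, so α·k^(α−1) = n + δ and k_gold = (α/(n + δ))^(1/(1−α)).
k_gold = (0.34/0.108)^(1/0.66) = 3.1481^1.5152 ≈ 5.6839
c_gold = f(k_gold) − (n + δ)·k_gold = 1.8054 − 0.108×5.6839 ≈ 1.1915

c_gold ≈ 1.19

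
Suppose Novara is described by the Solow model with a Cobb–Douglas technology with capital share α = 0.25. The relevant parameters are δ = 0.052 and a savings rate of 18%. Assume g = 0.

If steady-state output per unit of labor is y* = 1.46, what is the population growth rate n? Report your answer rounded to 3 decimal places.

n ≈ 0.006

At the steady state, Δk = 0, so s·k^α = (n + δ)·k.
Since y* = [s/(n + δ)]^(α/(1−α)), we have s/(n + δ) = (y*)^((1−α)/α) = 1.46^3 = 3.1121.
Therefore n + δ = s / 3.1121 = 0.18 / 3.1121 = 0.0578, so n = 0.0578 − 0.052 = 0.0058.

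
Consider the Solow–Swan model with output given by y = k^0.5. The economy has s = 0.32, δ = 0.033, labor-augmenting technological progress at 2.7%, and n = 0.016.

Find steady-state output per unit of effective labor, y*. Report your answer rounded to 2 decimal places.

y* ≈ 4.21

Steady state requires s·f(k) = (n + g + δ)·k, i.e. s·k^α = (n + g + δ)·k.
Dividing both sides by k: k^(1−α) = s / (n + g + δ).
k^0.5 = 0.32 / (0.016 + 0.027 + 0.033) = 0.32 / 0.076 = 4.2105
k* = 4.2105^(1/0.5) ≈ 17.7283
y* = (k*)^α = 17.7283^0.5 ≈ 4.2105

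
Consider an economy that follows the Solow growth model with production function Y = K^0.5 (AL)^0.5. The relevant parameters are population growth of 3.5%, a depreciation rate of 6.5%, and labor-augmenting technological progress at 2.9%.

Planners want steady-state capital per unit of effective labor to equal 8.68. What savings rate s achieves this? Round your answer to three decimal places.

Steady state requires s·f(k) = (n + g + δ)·k, i.e. s·k^α = (n + g + δ)·k.
So s / (n + g + δ) = (k*)^(1−α) = 8.68^0.5 = 2.9462.
Therefore s = 2.9462 × (n + g + δ) = 2.9462 × 0.129 = 0.3801.

s ≈ 0.380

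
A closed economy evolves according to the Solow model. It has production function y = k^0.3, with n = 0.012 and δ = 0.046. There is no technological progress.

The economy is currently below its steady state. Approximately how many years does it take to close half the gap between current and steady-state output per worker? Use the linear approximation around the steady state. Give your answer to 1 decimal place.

t_½ ≈ 17.1 years

Near the steady state the convergence rate is λ = (1 − α)(n + δ).
λ = (1 − 0.3) × 0.058 = 0.7 × 0.058 = 0.0406
Half-life = ln 2 / λ = 0.6931 / 0.0406 ≈ 17.07 years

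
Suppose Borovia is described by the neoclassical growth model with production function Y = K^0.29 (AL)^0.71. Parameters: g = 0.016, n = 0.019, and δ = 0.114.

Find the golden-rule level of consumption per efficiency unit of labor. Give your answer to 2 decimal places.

c_gold ≈ 0.93

At the golden rule, f'(k) = n + g + δ, so α·k^(α−1) = n + g + δ and k_gold = (α/(n + g + δ))^(1/(1−α)).
k_gold = (0.29/0.149)^(1/0.71) = 1.9463^1.4085 ≈ 2.5548
c_gold = f(k_gold) − (n + g + δ)·k_gold = 1.3126 − 0.149×2.5548 ≈ 0.9319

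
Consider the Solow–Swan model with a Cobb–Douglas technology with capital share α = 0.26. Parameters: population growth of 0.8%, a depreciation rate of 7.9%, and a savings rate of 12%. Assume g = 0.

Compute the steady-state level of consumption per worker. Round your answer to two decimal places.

In steady state, investment equals break-even investment: s·k^α = (n + δ)·k.
Dividing both sides by k: k^(1−α) = s / (n + δ).
k^0.74 = 0.12 / (0.008 + 0.079) = 0.12 / 0.087 = 1.3793
k* = 1.3793^(1/0.74) ≈ 1.5443
y* = (k*)^α = 1.5443^0.26 ≈ 1.1196
c* = (1 − s)·y* = (1 − 0.12) × 1.1196 ≈ 0.9852

c* = 0.99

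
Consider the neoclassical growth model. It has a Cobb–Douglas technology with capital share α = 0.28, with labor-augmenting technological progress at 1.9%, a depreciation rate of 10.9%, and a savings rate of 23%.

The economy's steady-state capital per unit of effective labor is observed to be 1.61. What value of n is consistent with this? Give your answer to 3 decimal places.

In steady state, investment equals break-even investment: s·k^α = (n + g + δ)·k.
So s / (n + g + δ) = (k*)^(1−α) = 1.61^0.72 = 1.4090.
Therefore n + g + δ = s / 1.4090 = 0.23 / 1.4090 = 0.1632, so n = 0.1632 − 0.128 = 0.0352.

n ≈ 0.035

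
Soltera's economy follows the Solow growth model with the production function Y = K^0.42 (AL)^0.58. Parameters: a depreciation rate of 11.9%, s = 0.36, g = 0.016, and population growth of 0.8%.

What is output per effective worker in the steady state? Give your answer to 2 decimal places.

Steady state requires s·f(k) = (n + g + δ)·k, i.e. s·k^α = (n + g + δ)·k.
Dividing both sides by k: k^(1−α) = s / (n + g + δ).
k^0.58 = 0.36 / (0.008 + 0.016 + 0.119) = 0.36 / 0.143 = 2.5175
k* = 2.5175^(1/0.58) ≈ 4.9128
y* = (k*)^α = 4.9128^0.42 ≈ 1.9515

y* = 1.95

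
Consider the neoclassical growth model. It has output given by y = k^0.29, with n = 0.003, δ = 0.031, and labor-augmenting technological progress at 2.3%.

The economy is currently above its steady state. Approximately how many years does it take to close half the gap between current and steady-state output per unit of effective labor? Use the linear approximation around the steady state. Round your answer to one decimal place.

about 17.1 years

Near the steady state the convergence rate is λ = (1 − α)(n + g + δ).
λ = (1 − 0.29) × 0.057 = 0.71 × 0.057 = 0.04047
Half-life = ln 2 / λ = 0.6931 / 0.04047 ≈ 17.13 years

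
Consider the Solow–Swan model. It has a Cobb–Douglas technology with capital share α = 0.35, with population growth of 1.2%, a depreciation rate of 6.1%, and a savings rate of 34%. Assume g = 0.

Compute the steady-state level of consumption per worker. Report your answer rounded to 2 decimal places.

In steady state, investment equals break-even investment: s·k^α = (n + δ)·k.
Rearranging, k^(1−α) = s / (n + δ).
k^0.65 = 0.34 / (0.012 + 0.061) = 0.34 / 0.073 = 4.6575
k* = 4.6575^(1/0.65) ≈ 10.6642
y* = (k*)^α = 10.6642^0.35 ≈ 2.2897
c* = (1 − s)·y* = (1 − 0.34) × 2.2897 ≈ 1.5112

c* ≈ 1.51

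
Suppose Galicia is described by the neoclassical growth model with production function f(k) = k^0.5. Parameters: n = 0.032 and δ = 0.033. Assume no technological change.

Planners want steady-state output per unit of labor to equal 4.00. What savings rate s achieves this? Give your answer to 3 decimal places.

Steady state requires s·f(k) = (n + δ)·k, i.e. s·k^α = (n + δ)·k.
Since y* = [s/(n + δ)]^(α/(1−α)), we have s/(n + δ) = (y*)^((1−α)/α) = 4.00^1 = 4.0000.
Therefore s = 4.0000 × (n + δ) = 4.0000 × 0.065 = 0.2600.

s ≈ 0.260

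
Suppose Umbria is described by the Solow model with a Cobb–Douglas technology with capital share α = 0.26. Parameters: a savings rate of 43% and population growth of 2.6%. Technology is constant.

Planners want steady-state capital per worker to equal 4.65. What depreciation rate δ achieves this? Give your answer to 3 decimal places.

δ ≈ 0.112

In steady state, investment equals break-even investment: s·k^α = (n + δ)·k.
So s / (n + δ) = (k*)^(1−α) = 4.65^0.74 = 3.1183.
Therefore n + δ = s / 3.1183 = 0.43 / 3.1183 = 0.1379, so δ = 0.1379 − 0.026 = 0.1119.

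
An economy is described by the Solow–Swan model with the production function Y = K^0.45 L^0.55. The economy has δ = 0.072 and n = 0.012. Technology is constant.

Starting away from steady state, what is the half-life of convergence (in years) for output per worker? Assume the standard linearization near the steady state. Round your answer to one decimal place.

Near the steady state the convergence rate is λ = (1 − α)(n + δ).
λ = (1 − 0.45) × 0.084 = 0.55 × 0.084 = 0.0462
Half-life = ln 2 / λ = 0.6931 / 0.0462 ≈ 15.00 years

half-life ≈ 15.0 years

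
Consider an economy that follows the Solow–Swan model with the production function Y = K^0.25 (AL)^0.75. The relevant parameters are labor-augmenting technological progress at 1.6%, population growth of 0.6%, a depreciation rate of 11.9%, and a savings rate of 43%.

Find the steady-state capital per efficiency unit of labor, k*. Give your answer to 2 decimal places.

Steady state requires s·f(k) = (n + g + δ)·k, i.e. s·k^α = (n + g + δ)·k.
Rearranging, k^(1−α) = s / (n + g + δ).
k^0.75 = 0.43 / (0.006 + 0.016 + 0.119) = 0.43 / 0.141 = 3.0496
k* = 3.0496^(1/0.75) ≈ 4.4224

k* ≈ 4.42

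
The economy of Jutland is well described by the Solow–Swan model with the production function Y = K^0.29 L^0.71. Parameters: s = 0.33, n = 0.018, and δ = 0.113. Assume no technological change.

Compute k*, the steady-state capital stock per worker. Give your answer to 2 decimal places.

k* = 3.67

At the steady state, Δk = 0, so s·k^α = (n + δ)·k.
Dividing both sides by k: k^(1−α) = s / (n + δ).
k^0.71 = 0.33 / (0.018 + 0.113) = 0.33 / 0.131 = 2.5191
k* = 2.5191^(1/0.71) ≈ 3.6740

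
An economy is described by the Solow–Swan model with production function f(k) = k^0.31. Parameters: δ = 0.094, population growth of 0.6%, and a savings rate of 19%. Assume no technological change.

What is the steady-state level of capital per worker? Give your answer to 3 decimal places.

k* = 2.535

At the steady state, Δk = 0, so s·k^α = (n + δ)·k.
Dividing both sides by k: k^(1−α) = s / (n + δ).
k^0.69 = 0.19 / (0.006 + 0.094) = 0.19 / 0.100 = 1.9000
k* = 1.9000^(1/0.69) ≈ 2.5351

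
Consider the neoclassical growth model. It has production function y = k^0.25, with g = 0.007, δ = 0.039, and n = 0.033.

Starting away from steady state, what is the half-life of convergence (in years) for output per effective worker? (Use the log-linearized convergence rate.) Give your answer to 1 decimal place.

half-life ≈ 11.7 years

Near the steady state the convergence rate is λ = (1 − α)(n + g + δ).
λ = (1 − 0.25) × 0.079 = 0.75 × 0.079 = 0.05925
Half-life = ln 2 / λ = 0.6931 / 0.05925 ≈ 11.70 years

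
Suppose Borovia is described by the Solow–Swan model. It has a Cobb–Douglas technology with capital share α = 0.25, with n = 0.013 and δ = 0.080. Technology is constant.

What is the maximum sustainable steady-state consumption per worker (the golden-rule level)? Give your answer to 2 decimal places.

At the golden rule, f'(k) = n + δ, so α·k^(α−1) = n + δ and k_gold = (α/(n + δ))^(1/(1−α)).
k_gold = (0.25/0.093)^(1/0.75) = 2.6882^1.3333 ≈ 3.7377
c_gold = f(k_gold) − (n + δ)·k_gold = 1.3904 − 0.093×3.7377 ≈ 1.0428

c_gold ≈ 1.04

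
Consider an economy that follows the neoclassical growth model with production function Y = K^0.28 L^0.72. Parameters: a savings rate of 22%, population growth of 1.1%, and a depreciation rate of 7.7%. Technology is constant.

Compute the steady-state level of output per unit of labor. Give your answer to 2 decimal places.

At the steady state, Δk = 0, so s·k^α = (n + δ)·k.
Rearranging, k^(1−α) = s / (n + δ).
k^0.72 = 0.22 / (0.011 + 0.077) = 0.22 / 0.088 = 2.5000
k* = 2.5000^(1/0.72) ≈ 3.5702
y* = (k*)^α = 3.5702^0.28 ≈ 1.4281

y* = 1.43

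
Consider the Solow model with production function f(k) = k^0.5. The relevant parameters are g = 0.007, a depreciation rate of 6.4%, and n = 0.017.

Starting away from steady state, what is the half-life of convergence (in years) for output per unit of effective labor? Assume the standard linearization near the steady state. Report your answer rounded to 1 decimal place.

Near the steady state the convergence rate is λ = (1 − α)(n + g + δ).
λ = (1 − 0.5) × 0.088 = 0.5 × 0.088 = 0.0440
Half-life = ln 2 / λ = 0.6931 / 0.0440 ≈ 15.75 years

about 15.8 years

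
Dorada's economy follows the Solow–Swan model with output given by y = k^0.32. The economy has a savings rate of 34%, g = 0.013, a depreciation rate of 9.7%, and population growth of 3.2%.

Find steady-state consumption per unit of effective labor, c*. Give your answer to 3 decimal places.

At the steady state, Δk = 0, so s·k^α = (n + g + δ)·k.
Rearranging, k^(1−α) = s / (n + g + δ).
k^0.68 = 0.34 / (0.032 + 0.013 + 0.097) = 0.34 / 0.142 = 2.3944
k* = 2.3944^(1/0.68) ≈ 3.6111
y* = (k*)^α = 3.6111^0.32 ≈ 1.5082
c* = (1 − s)·y* = (1 − 0.34) × 1.5082 ≈ 0.9954

c* ≈ 0.995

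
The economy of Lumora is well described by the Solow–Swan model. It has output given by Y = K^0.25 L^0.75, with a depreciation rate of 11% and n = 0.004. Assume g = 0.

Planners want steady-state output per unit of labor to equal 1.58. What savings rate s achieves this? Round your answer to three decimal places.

In steady state, investment equals break-even investment: s·k^α = (n + δ)·k.
Since y* = [s/(n + δ)]^(α/(1−α)), we have s/(n + δ) = (y*)^((1−α)/α) = 1.58^3 = 3.9443.
Therefore s = 3.9443 × (n + δ) = 3.9443 × 0.114 = 0.4497.

s ≈ 0.450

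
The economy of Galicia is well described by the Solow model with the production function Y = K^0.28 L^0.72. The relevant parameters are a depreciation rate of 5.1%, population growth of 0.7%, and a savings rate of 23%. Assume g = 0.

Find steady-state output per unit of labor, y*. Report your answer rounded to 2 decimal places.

In steady state, investment equals break-even investment: s·k^α = (n + δ)·k.
Rearranging, k^(1−α) = s / (n + δ).
k^0.72 = 0.23 / (0.007 + 0.051) = 0.23 / 0.058 = 3.9655
k* = 3.9655^(1/0.72) ≈ 6.7759
y* = (k*)^α = 6.7759^0.28 ≈ 1.7087

y* ≈ 1.71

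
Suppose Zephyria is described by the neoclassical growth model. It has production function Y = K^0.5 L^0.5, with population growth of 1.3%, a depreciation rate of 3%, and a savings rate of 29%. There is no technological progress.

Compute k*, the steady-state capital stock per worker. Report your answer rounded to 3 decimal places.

k* ≈ 45.484

At the steady state, Δk = 0, so s·k^α = (n + δ)·k.
Dividing both sides by k: k^(1−α) = s / (n + δ).
k^0.5 = 0.29 / (0.013 + 0.030) = 0.29 / 0.043 = 6.7442
k* = 6.7442^(1/0.5) ≈ 45.4842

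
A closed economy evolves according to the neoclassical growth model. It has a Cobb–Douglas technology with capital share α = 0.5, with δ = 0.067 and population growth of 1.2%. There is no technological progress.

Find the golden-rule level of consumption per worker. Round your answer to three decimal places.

c_gold ≈ 3.165

At the golden rule, f'(k) = n + δ, so α·k^(α−1) = n + δ and k_gold = (α/(n + δ))^(1/(1−α)).
k_gold = (0.5/0.079)^(1/0.5) = 6.3291^2 ≈ 40.0575
c_gold = f(k_gold) − (n + δ)·k_gold = 6.3291 − 0.079×40.0575 ≈ 3.1646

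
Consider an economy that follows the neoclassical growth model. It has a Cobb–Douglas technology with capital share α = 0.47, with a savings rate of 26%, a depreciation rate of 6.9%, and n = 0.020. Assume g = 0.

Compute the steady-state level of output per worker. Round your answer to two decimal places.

In steady state, investment equals break-even investment: s·k^α = (n + δ)·k.
Rearranging, k^(1−α) = s / (n + δ).
k^0.53 = 0.26 / (0.020 + 0.069) = 0.26 / 0.089 = 2.9213
k* = 2.9213^(1/0.53) ≈ 7.5587
y* = (k*)^α = 7.5587^0.47 ≈ 2.5874

y* ≈ 2.59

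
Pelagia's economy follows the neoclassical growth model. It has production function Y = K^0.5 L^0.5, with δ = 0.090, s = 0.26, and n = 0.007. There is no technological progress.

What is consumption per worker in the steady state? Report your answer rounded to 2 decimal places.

At the steady state, Δk = 0, so s·k^α = (n + δ)·k.
Rearranging, k^(1−α) = s / (n + δ).
k^0.5 = 0.26 / (0.007 + 0.090) = 0.26 / 0.097 = 2.6804
k* = 2.6804^(1/0.5) ≈ 7.1845
y* = (k*)^α = 7.1845^0.5 ≈ 2.6804
c* = (1 − s)·y* = (1 − 0.26) × 2.6804 ≈ 1.9835

c* ≈ 1.98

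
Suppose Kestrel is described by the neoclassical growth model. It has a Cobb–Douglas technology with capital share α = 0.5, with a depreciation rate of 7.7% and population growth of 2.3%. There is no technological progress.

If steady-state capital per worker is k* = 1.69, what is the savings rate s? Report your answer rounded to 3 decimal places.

Steady state requires s·f(k) = (n + δ)·k, i.e. s·k^α = (n + δ)·k.
So s / (n + δ) = (k*)^(1−α) = 1.69^0.5 = 1.3000.
Therefore s = 1.3000 × (n + δ) = 1.3000 × 0.100 = 0.1300.

s ≈ 0.130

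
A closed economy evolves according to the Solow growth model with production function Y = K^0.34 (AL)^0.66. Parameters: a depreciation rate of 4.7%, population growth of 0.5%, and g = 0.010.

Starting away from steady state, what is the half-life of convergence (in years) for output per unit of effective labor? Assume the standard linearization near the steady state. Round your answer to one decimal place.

t_½ ≈ 16.9 years

Near the steady state the convergence rate is λ = (1 − α)(n + g + δ).
λ = (1 − 0.34) × 0.062 = 0.66 × 0.062 = 0.04092
Half-life = ln 2 / λ = 0.6931 / 0.04092 ≈ 16.94 years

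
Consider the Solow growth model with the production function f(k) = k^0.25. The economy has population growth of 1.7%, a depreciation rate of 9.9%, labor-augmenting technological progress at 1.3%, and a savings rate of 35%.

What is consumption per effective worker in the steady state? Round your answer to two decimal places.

c* = 0.91

At the steady state, Δk = 0, so s·k^α = (n + g + δ)·k.
Rearranging, k^(1−α) = s / (n + g + δ).
k^0.75 = 0.35 / (0.017 + 0.013 + 0.099) = 0.35 / 0.129 = 2.7132
k* = 2.7132^(1/0.75) ≈ 3.7842
y* = (k*)^α = 3.7842^0.25 ≈ 1.3947
c* = (1 − s)·y* = (1 − 0.35) × 1.3947 ≈ 0.9066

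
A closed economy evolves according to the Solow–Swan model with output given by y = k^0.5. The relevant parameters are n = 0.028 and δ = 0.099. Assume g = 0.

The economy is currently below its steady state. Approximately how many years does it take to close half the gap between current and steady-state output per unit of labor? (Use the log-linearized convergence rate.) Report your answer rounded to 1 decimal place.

Near the steady state the convergence rate is λ = (1 − α)(n + δ).
λ = (1 − 0.5) × 0.127 = 0.5 × 0.127 = 0.0635
Half-life = ln 2 / λ = 0.6931 / 0.0635 ≈ 10.91 years

about 10.9 years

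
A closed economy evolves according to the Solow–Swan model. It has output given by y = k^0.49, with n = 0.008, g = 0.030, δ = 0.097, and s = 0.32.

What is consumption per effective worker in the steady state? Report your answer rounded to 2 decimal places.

In steady state, investment equals break-even investment: s·k^α = (n + g + δ)·k.
Rearranging, k^(1−α) = s / (n + g + δ).
k^0.51 = 0.32 / (0.008 + 0.030 + 0.097) = 0.32 / 0.135 = 2.3704
k* = 2.3704^(1/0.51) ≈ 5.4318
y* = (k*)^α = 5.4318^0.49 ≈ 2.2915
c* = (1 − s)·y* = (1 − 0.32) × 2.2915 ≈ 1.5582

c* ≈ 1.56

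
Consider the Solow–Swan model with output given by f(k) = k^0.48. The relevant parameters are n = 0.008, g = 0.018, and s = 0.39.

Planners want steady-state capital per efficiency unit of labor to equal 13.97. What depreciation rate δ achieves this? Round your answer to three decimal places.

δ ≈ 0.073

At the steady state, Δk = 0, so s·k^α = (n + g + δ)·k.
So s / (n + g + δ) = (k*)^(1−α) = 13.97^0.52 = 3.9401.
Therefore n + g + δ = s / 3.9401 = 0.39 / 3.9401 = 0.0990, so δ = 0.0990 − 0.026 = 0.0730.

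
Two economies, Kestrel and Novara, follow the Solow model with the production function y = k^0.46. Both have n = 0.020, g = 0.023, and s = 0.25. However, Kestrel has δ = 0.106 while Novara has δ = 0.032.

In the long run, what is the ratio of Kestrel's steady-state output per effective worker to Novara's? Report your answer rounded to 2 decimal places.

ratio ≈ 0.56

Steady-state y* = [s/(n + g + δ)]^(α/(1−α)), so the ratio is [ (s_K/(n + g + δ)_K) / (s_N/(n + g + δ)_N) ]^0.8519.
s_K/(n + g + δ)_K = 0.25/0.149 = 1.6779; s_N/(n + g + δ)_N = 0.25/0.075 = 3.3333.
Ratio = (1.6779/3.3333)^0.8519 = 0.5034^0.8519 ≈ 0.5573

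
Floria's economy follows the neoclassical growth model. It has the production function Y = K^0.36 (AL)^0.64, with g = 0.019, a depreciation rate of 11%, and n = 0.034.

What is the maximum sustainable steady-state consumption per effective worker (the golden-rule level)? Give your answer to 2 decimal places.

At the golden rule, f'(k) = n + g + δ, so α·k^(α−1) = n + g + δ and k_gold = (α/(n + g + δ))^(1/(1−α)).
k_gold = (0.36/0.163)^(1/0.64) = 2.2086^1.5625 ≈ 3.4489
c_gold = f(k_gold) − (n + g + δ)·k_gold = 1.5616 − 0.163×3.4489 ≈ 0.9994

c_gold ≈ 1.00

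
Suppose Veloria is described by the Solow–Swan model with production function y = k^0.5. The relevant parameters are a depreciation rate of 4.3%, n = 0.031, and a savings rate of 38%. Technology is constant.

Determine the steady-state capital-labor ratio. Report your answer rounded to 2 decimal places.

Steady state requires s·f(k) = (n + δ)·k, i.e. s·k^α = (n + δ)·k.
Dividing both sides by k: k^(1−α) = s / (n + δ).
k^0.5 = 0.38 / (0.031 + 0.043) = 0.38 / 0.074 = 5.1351
k* = 5.1351^(1/0.5) ≈ 26.3693

k* = 26.37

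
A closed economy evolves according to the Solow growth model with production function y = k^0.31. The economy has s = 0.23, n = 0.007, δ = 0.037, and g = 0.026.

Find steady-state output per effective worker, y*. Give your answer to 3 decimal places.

Steady state requires s·f(k) = (n + g + δ)·k, i.e. s·k^α = (n + g + δ)·k.
Dividing both sides by k: k^(1−α) = s / (n + g + δ).
k^0.69 = 0.23 / (0.007 + 0.026 + 0.037) = 0.23 / 0.070 = 3.2857
k* = 3.2857^(1/0.69) ≈ 5.6071
y* = (k*)^α = 5.6071^0.31 ≈ 1.7065

y* = 1.707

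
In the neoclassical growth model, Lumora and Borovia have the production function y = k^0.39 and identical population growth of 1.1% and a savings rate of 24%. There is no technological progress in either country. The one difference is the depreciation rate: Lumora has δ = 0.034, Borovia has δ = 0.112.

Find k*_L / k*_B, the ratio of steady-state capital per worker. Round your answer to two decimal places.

k*_L / k*_B ≈ 5.20

Steady-state k* = [s/(n + δ)]^(1/(1−α)), so the ratio is [ (s_L/(n + δ)_L) / (s_B/(n + δ)_B) ]^1.6393.
s_L/(n + δ)_L = 0.24/0.045 = 5.3333; s_B/(n + δ)_B = 0.24/0.123 = 1.9512.
Ratio = (5.3333/1.9512)^1.6393 = 2.7333^1.6393 ≈ 5.1983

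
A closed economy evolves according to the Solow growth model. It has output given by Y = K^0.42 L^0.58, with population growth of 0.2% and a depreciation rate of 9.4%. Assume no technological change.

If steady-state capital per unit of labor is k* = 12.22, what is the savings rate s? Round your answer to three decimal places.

s ≈ 0.410

In steady state, investment equals break-even investment: s·k^α = (n + δ)·k.
So s / (n + δ) = (k*)^(1−α) = 12.22^0.58 = 4.2707.
Therefore s = 4.2707 × (n + δ) = 4.2707 × 0.096 = 0.4100.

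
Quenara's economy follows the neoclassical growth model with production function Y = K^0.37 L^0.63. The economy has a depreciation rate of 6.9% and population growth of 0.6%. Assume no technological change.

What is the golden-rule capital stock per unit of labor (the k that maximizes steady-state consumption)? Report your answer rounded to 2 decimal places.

The golden rule sets f'(k) = n + δ, i.e. α·k^(α−1) = n + δ.
So k^(1−α) = α / (n + δ) = 0.37 / 0.075 = 4.9333.
k_gold = 4.9333^(1/0.63) ≈ 12.5956

k_gold ≈ 12.60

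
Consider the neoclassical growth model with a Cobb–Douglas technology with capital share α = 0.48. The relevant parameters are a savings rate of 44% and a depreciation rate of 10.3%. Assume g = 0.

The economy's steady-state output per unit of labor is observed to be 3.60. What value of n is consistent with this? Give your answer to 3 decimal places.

n ≈ 0.007

Steady state requires s·f(k) = (n + δ)·k, i.e. s·k^α = (n + δ)·k.
Since y* = [s/(n + δ)]^(α/(1−α)), we have s/(n + δ) = (y*)^((1−α)/α) = 3.60^1.0833 = 4.0054.
Therefore n + δ = s / 4.0054 = 0.44 / 4.0054 = 0.1099, so n = 0.1099 − 0.103 = 0.0069.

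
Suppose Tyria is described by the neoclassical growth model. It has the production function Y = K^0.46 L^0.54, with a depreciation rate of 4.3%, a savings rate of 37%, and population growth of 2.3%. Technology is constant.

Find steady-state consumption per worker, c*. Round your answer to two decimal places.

c* ≈ 2.74

Steady state requires s·f(k) = (n + δ)·k, i.e. s·k^α = (n + δ)·k.
Rearranging, k^(1−α) = s / (n + δ).
k^0.54 = 0.37 / (0.023 + 0.043) = 0.37 / 0.066 = 5.6061
k* = 5.6061^(1/0.54) ≈ 24.3450
y* = (k*)^α = 24.3450^0.46 ≈ 4.3426
c* = (1 − s)·y* = (1 − 0.37) × 4.3426 ≈ 2.7358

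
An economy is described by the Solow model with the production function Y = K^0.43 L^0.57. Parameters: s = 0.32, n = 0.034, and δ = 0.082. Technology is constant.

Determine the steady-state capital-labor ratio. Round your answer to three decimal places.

In steady state, investment equals break-even investment: s·k^α = (n + δ)·k.
Rearranging, k^(1−α) = s / (n + δ).
k^0.57 = 0.32 / (0.034 + 0.082) = 0.32 / 0.116 = 2.7586
k* = 2.7586^(1/0.57) ≈ 5.9311

k* = 5.931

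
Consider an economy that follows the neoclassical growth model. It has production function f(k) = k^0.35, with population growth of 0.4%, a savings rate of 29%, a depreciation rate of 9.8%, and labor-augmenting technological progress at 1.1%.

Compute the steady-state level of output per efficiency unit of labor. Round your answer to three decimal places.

y* = 1.661

In steady state, investment equals break-even investment: s·k^α = (n + g + δ)·k.
Dividing both sides by k: k^(1−α) = s / (n + g + δ).
k^0.65 = 0.29 / (0.004 + 0.011 + 0.098) = 0.29 / 0.113 = 2.5664
k* = 2.5664^(1/0.65) ≈ 4.2631
y* = (k*)^α = 4.2631^0.35 ≈ 1.6611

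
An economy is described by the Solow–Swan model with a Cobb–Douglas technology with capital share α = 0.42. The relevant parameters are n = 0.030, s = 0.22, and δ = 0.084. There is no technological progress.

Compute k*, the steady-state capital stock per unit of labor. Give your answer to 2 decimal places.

In steady state, investment equals break-even investment: s·k^α = (n + δ)·k.
Dividing both sides by k: k^(1−α) = s / (n + δ).
k^0.58 = 0.22 / (0.030 + 0.084) = 0.22 / 0.114 = 1.9298
k* = 1.9298^(1/0.58) ≈ 3.1064

k* ≈ 3.11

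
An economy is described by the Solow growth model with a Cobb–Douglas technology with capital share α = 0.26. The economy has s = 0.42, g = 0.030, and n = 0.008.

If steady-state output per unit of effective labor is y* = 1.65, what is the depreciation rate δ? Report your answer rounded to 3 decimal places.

Steady state requires s·f(k) = (n + g + δ)·k, i.e. s·k^α = (n + g + δ)·k.
Since y* = [s/(n + g + δ)]^(α/(1−α)), we have s/(n + g + δ) = (y*)^((1−α)/α) = 1.65^2.8462 = 4.1591.
Therefore n + g + δ = s / 4.1591 = 0.42 / 4.1591 = 0.1010, so δ = 0.1010 − 0.038 = 0.0630.

δ ≈ 0.063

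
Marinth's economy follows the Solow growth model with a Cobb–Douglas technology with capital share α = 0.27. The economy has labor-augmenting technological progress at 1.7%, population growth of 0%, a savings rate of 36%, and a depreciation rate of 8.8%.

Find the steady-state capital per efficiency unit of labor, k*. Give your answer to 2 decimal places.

k* = 5.41

Steady state requires s·f(k) = (n + g + δ)·k, i.e. s·k^α = (n + g + δ)·k.
Dividing both sides by k: k^(1−α) = s / (n + g + δ).
k^0.73 = 0.36 / (0.000 + 0.017 + 0.088) = 0.36 / 0.105 = 3.4286
k* = 3.4286^(1/0.73) ≈ 5.4080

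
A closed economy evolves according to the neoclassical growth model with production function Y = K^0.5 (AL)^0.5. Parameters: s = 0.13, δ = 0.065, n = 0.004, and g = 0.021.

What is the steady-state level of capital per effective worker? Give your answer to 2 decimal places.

k* ≈ 2.09

Steady state requires s·f(k) = (n + g + δ)·k, i.e. s·k^α = (n + g + δ)·k.
Rearranging, k^(1−α) = s / (n + g + δ).
k^0.5 = 0.13 / (0.004 + 0.021 + 0.065) = 0.13 / 0.090 = 1.4444
k* = 1.4444^(1/0.5) ≈ 2.0863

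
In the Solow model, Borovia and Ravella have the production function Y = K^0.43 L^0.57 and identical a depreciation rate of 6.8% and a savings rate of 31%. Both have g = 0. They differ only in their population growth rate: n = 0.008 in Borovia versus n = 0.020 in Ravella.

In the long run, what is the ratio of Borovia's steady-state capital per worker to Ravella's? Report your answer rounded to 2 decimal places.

k*_B / k*_R ≈ 1.29

Steady-state k* = [s/(n + δ)]^(1/(1−α)), so the ratio is [ (s_B/(n + δ)_B) / (s_R/(n + δ)_R) ]^1.7544.
s_B/(n + δ)_B = 0.31/0.076 = 4.0789; s_R/(n + δ)_R = 0.31/0.088 = 3.5227.
Ratio = (4.0789/3.5227)^1.7544 = 1.1579^1.7544 ≈ 1.2933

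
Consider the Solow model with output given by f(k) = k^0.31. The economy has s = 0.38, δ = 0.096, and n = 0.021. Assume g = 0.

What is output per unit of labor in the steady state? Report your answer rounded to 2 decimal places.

In steady state, investment equals break-even investment: s·k^α = (n + δ)·k.
Dividing both sides by k: k^(1−α) = s / (n + δ).
k^0.69 = 0.38 / (0.021 + 0.096) = 0.38 / 0.117 = 3.2479
k* = 3.2479^(1/0.69) ≈ 5.5138
y* = (k*)^α = 5.5138^0.31 ≈ 1.6977

y* = 1.70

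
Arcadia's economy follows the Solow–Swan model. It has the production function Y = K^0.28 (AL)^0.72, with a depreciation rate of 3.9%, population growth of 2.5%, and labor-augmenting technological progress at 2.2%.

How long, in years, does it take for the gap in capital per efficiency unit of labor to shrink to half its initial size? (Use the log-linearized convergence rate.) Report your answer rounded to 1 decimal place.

about 11.2 years

Near the steady state the convergence rate is λ = (1 − α)(n + g + δ).
λ = (1 − 0.28) × 0.086 = 0.72 × 0.086 = 0.06192
Half-life = ln 2 / λ = 0.6931 / 0.06192 ≈ 11.19 years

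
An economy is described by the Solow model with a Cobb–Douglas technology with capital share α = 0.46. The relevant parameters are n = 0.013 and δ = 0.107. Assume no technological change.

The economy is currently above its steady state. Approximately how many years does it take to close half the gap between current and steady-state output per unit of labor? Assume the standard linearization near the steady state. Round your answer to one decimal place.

half-life ≈ 10.7 years

Near the steady state the convergence rate is λ = (1 − α)(n + δ).
λ = (1 − 0.46) × 0.120 = 0.54 × 0.120 = 0.0648
Half-life = ln 2 / λ = 0.6931 / 0.0648 ≈ 10.70 years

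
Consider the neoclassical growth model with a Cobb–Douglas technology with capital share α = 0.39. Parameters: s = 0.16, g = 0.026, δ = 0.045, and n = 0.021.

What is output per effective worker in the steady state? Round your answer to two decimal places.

At the steady state, Δk = 0, so s·k^α = (n + g + δ)·k.
Dividing both sides by k: k^(1−α) = s / (n + g + δ).
k^0.61 = 0.16 / (0.021 + 0.026 + 0.045) = 0.16 / 0.092 = 1.7391
k* = 1.7391^(1/0.61) ≈ 2.4773
y* = (k*)^α = 2.4773^0.39 ≈ 1.4245

y* = 1.42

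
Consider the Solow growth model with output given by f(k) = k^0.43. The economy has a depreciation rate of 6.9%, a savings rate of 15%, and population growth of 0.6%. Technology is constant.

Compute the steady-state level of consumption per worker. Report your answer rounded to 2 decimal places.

c* = 1.43

In steady state, investment equals break-even investment: s·k^α = (n + δ)·k.
Rearranging, k^(1−α) = s / (n + δ).
k^0.57 = 0.15 / (0.006 + 0.069) = 0.15 / 0.075 = 2.0000
k* = 2.0000^(1/0.57) ≈ 3.3738
y* = (k*)^α = 3.3738^0.43 ≈ 1.6869
c* = (1 − s)·y* = (1 − 0.15) × 1.6869 ≈ 1.4339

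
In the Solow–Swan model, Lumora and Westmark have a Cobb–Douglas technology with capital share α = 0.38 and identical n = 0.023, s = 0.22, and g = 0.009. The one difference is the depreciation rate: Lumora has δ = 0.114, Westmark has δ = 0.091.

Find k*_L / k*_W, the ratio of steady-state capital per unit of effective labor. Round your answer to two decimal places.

ratio ≈ 0.76

Steady-state k* = [s/(n + g + δ)]^(1/(1−α)), so the ratio is [ (s_L/(n + g + δ)_L) / (s_W/(n + g + δ)_W) ]^1.6129.
s_L/(n + g + δ)_L = 0.22/0.146 = 1.5068; s_W/(n + g + δ)_W = 0.22/0.123 = 1.7886.
Ratio = (1.5068/1.7886)^1.6129 = 0.8424^1.6129 ≈ 0.7583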